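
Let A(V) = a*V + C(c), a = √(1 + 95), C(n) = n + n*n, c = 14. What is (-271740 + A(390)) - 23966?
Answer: -295496 + 1560*√6 ≈ -2.9168e+5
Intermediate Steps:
C(n) = n + n²
a = 4*√6 (a = √96 = 4*√6 ≈ 9.7980)
A(V) = 210 + 4*V*√6 (A(V) = (4*√6)*V + 14*(1 + 14) = 4*V*√6 + 14*15 = 4*V*√6 + 210 = 210 + 4*V*√6)
(-271740 + A(390)) - 23966 = (-271740 + (210 + 4*390*√6)) - 23966 = (-271740 + (210 + 1560*√6)) - 23966 = (-271530 + 1560*√6) - 23966 = -295496 + 1560*√6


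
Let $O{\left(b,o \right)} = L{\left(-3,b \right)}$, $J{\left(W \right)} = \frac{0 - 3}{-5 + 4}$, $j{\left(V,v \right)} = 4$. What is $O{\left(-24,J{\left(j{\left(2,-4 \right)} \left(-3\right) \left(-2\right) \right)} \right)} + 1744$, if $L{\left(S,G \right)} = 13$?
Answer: $1757$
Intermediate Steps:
$J{\left(W \right)} = 3$ ($J{\left(W \right)} = - \frac{3}{-1} = \left(-3\right) \left(-1\right) = 3$)
$O{\left(b,o \right)} = 13$
$O{\left(-24,J{\left(j{\left(2,-4 \right)} \left(-3\right) \left(-2\right) \right)} \right)} + 1744 = 13 + 1744 = 1757$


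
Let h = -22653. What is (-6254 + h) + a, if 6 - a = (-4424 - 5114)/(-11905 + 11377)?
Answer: -7634633/264 ≈ -28919.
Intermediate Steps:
a = -3185/264 (a = 6 - (-4424 - 5114)/(-11905 + 11377) = 6 - (-9538)/(-528) = 6 - (-9538)*(-1)/528 = 6 - 1*4769/264 = 6 - 4769/264 = -3185/264 ≈ -12.064)
(-6254 + h) + a = (-6254 - 22653) - 3185/264 = -28907 - 3185/264 = -7634633/264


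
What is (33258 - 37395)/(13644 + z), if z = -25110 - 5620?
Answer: 4137/17086 ≈ 0.24213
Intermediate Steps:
z = -30730
(33258 - 37395)/(13644 + z) = (33258 - 37395)/(13644 - 30730) = -4137/(-17086) = -4137*(-1/17086) = 4137/17086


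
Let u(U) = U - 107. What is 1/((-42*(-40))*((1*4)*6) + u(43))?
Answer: 1/40256 ≈ 2.4841e-5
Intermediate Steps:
u(U) = -107 + U
1/((-42*(-40))*((1*4)*6) + u(43)) = 1/((-42*(-40))*((1*4)*6) + (-107 + 43)) = 1/(1680*(4*6) - 64) = 1/(1680*24 - 64) = 1/(40320 - 64) = 1/40256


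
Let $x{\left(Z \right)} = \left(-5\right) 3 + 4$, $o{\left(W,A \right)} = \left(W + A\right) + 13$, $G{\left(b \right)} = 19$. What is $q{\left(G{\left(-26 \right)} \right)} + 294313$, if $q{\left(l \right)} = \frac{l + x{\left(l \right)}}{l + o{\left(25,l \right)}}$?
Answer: $\frac{5591949}{19} \approx 2.9431 \cdot 10^{5}$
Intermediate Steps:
$o{\left(W,A \right)} = 13 + A + W$ ($o{\left(W,A \right)} = \left(A + W\right) + 13 = 13 + A + W$)
$x{\left(Z \right)} = -11$ ($x{\left(Z \right)} = -15 + 4 = -11$)
$q{\left(l \right)} = \frac{-11 + l}{38 + 2 l}$ ($q{\left(l \right)} = \frac{l - 11}{l + \left(13 + l + 25\right)} = \frac{-11 + l}{l + \left(38 + l\right)} = \frac{-11 + l}{38 + 2 l}$)
$q{\left(G{\left(-26 \right)} \right)} + 294313 = \frac{-11 + 19}{2 \left(19 + 19\right)} + 294313 = \frac{1}{2} \cdot \frac{1}{38} \cdot 8 + 294313 = \frac{2}{19} + 294313 = \frac{5591949}{19}$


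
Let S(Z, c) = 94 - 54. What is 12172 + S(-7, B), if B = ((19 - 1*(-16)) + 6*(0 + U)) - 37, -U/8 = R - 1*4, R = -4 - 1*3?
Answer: 12212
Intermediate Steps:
R = -7 (R = -4 - 3 = -7)
U = 88 (U = -8*(-7 - 1*4) = -8*(-7 - 4) = -8*(-11) = 88)
B = 526 (B = ((19 - 1*(-16)) + 6*(0 + 88)) - 37 = ((19 + 16) + 6*88) - 37 = (35 + 528) - 37 = 563 - 37 = 526)
S(Z, c) = 40
12172 + S(-7, B) = 12172 + 40 = 12212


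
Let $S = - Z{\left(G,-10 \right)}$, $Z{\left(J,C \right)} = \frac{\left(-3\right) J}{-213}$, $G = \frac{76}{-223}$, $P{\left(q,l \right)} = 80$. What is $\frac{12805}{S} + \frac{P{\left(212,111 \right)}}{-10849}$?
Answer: $\frac{115765433295}{43396} \approx 2.6677 \cdot 10^{6}$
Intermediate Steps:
$G = - \frac{76}{223}$ ($G = 76 \left(- \frac{1}{223}\right) = - \frac{76}{223} \approx -0.34081$)
$Z{\left(J,C \right)} = \frac{J}{71}$ ($Z{\left(J,C \right)} = - 3 J \left(- \frac{1}{213}\right) = \frac{J}{71}$)
$S = \frac{76}{15833}$ ($S = - \frac{-76}{71 \cdot 223} = \left(-1\right) \left(- \frac{76}{15833}\right) = \frac{76}{15833} \approx 0.0048001$)
$\frac{12805}{S} + \frac{P{\left(212,111 \right)}}{-10849} = \frac{12805}{\frac{76}{15833}} + \frac{80}{-10849} = 12805 \cdot \frac{15833}{76} + 80 \left(- \frac{1}{10849}\right) = \frac{202741565}{76} - \frac{80}{10849} = \frac{115765433295}{43396}$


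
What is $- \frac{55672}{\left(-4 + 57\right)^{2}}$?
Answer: $- \frac{55672}{2809} \approx -19.819$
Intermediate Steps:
$- \frac{55672}{\left(-4 + 57\right)^{2}} = - \frac{55672}{53^{2}} = - \frac{55672}{2809}$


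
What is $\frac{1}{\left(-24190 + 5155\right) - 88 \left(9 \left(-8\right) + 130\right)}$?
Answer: $- \frac{1}{24139} \approx -4.1427 \cdot 10^{-5}$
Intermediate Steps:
$\frac{1}{\left(-24190 + 5155\right) - 88 \left(9 \left(-8\right) + 130\right)} = \frac{1}{-19035 - 88 \left(-72 + 130\right)} = \frac{1}{-19035 - 5104} = \frac{1}{-24139} = - \frac{1}{24139}$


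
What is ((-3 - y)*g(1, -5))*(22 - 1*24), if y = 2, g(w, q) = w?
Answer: 10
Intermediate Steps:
((-3 - y)*g(1, -5))*(22 - 1*24) = ((-3 - 1*2)*1)*(22 - 1*24) = ((-3 - 2)*1)*(22 - 24) = -5*1*(-2) = -5*(-2) = 10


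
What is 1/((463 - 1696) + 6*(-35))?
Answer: -1/1443 ≈ -0.00069300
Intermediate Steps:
1/((463 - 1696) + 6*(-35)) = 1/(-1233 - 210) = 1/(-1443) = -1/1443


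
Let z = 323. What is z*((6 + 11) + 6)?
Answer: 7429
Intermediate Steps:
z*((6 + 11) + 6) = 323*((6 + 11) + 6) = 323*(17 + 6) = 323*23 = 7429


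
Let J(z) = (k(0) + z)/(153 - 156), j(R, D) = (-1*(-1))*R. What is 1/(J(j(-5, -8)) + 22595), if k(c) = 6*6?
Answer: 3/67754 ≈ 4.4278e-5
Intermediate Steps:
k(c) = 36
j(R, D) = R (j(R, D) = 1*R = R)
J(z) = -12 - z/3 (J(z) = (36 + z)/(153 - 156) = (36 + z)/(-3) = (36 + z)*(-⅓) = -12 - z/3)
1/(J(j(-5, -8)) + 22595) = 1/((-12 - ⅓*(-5)) + 22595) = 1/((-12 + 5/3) + 22595) = 1/(-31/3 + 22595) = 1/(67754/3) = 3/67754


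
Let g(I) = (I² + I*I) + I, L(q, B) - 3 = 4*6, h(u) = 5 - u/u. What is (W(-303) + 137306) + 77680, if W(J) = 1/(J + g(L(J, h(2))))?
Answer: 254113453/1182 ≈ 2.1499e+5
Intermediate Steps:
h(u) = 4 (h(u) = 5 - 1*1 = 5 - 1 = 4)
L(q, B) = 27 (L(q, B) = 3 + 4*6 = 3 + 24 = 27)
g(I) = I + 2*I² (g(I) = (I² + I²) + I = 2*I² + I = I + 2*I²)
W(J) = 1/(1485 + J) (W(J) = 1/(J + 27*(1 + 2*27)) = 1/(J + 27*(1 + 54)) = 1/(J + 27*55) = 1/(J + 1485) = 1/(1485 + J))
(W(-303) + 137306) + 77680 = (1/(1485 - 303) + 137306) + 77680 = (1/1182 + 137306) + 77680 = 162295693/1182 + 77680 = 254113453/1182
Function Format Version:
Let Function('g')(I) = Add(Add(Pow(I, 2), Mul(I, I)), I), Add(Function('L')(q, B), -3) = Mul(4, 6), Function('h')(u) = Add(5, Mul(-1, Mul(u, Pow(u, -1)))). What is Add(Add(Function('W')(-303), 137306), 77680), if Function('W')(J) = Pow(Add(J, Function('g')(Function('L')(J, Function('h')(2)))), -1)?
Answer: Rational(254113453, 1182) ≈ 2.1499e+5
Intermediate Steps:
Function('h')(u) = 4 (Function('h')(u) = Add(5, Mul(-1, 1)) = Add(5, -1) = 4)
Function('L')(q, B) = 27 (Function('L')(q, B) = Add(3, Mul(4, 6)) = Add(3, 24) = 27)
Function('g')(I) = Add(I, Mul(2, Pow(I, 2))) (Function('g')(I) = Add(Add(Pow(I, 2), Pow(I, 2)), I) = Add(Mul(2, Pow(I, 2)), I) = Add(I, Mul(2, Pow(I, 2))))
Function('W')(J) = Pow(Add(1485, J), -1) (Function('W')(J) = Pow(Add(J, Mul(27, Add(1, Mul(2, 27)))), -1) = Pow(Add(J, Mul(27, Add(1, 54))), -1) = Pow(Add(J, Mul(27, 55)), -1) = Pow(Add(J, 1485), -1) = Pow(Add(1485, J), -1))
Add(Add(Function('W')(-303), 137306), 77680) = Add(Add(Pow(Add(1485, -303), -1), 137306), 77680) = Add(Add(Pow(1182, -1), 137306), 77680) = Add(Add(Rational(1, 1182), 137306), 77680) = Add(Rational(162295693, 1182), 77680) = Rational(254113453, 1182)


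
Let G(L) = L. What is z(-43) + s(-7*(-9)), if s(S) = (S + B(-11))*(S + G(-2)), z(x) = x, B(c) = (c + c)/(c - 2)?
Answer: 50742/13 ≈ 3903.2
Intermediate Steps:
B(c) = 2*c/(-2 + c) (B(c) = (2*c)/(-2 + c) = 2*c/(-2 + c))
s(S) = (-2 + S)*(22/13 + S) (s(S) = (S + 2*(-11)/(-2 - 11))*(S - 2) = (S + 2*(-11)/(-13))*(-2 + S) = (S + 2*(-11)*(-1/13))*(-2 + S) = (S + 22/13)*(-2 + S) = (22/13 + S)*(-2 + S) = (-2 + S)*(22/13 + S))
z(-43) + s(-7*(-9)) = -43 + (-44/13 + (-7*(-9))² - (-28)*(-9)/13) = -43 + (-44/13 + 63² - 4/13*63) = -43 + (-44/13 + 3969 - 252/13) = -43 + 51301/13 = 50742/13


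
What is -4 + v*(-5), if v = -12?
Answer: 56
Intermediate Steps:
-4 + v*(-5) = -4 - 12*(-5) = -4 + 60 = 56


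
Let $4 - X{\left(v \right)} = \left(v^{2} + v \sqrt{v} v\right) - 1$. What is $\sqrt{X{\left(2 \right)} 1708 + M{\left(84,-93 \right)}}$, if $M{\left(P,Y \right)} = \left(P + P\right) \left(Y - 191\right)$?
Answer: $2 \sqrt{-11501 - 1708 \sqrt{2}} \approx 235.94 i$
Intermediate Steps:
$X{\left(v \right)} = 5 - v^{2} - v^{\frac{5}{2}}$ ($X{\left(v \right)} = 4 - \left(\left(v^{2} + v \sqrt{v} v\right) - 1\right) = 4 - \left(\left(v^{2} + v^{\frac{3}{2}} v\right) - 1\right) = 4 - \left(\left(v^{2} + v^{\frac{5}{2}}\right) - 1\right) = 4 - \left(-1 + v^{2} + v^{\frac{5}{2}}\right) = 5 - v^{2} - v^{\frac{5}{2}}$)
$M{\left(P,Y \right)} = 2 P \left(-191 + Y\right)$
$\sqrt{X{\left(2 \right)} 1708 + M{\left(84,-93 \right)}} = \sqrt{\left(5 - 2^{2} - 2^{\frac{5}{2}}\right) 1708 + 2 \cdot 84 \left(-191 - 93\right)} = \sqrt{\left(5 - 4 - 4 \sqrt{2}\right) 1708 + 2 \cdot 84 \left(-284\right)} = \sqrt{\left(5 - 4 - 4 \sqrt{2}\right) 1708 - 47712} = \sqrt{\left(1 - 4 \sqrt{2}\right) 1708 - 47712} = \sqrt{\left(1708 - 6832 \sqrt{2}\right) - 47712} = \sqrt{-46004 - 6832 \sqrt{2}}$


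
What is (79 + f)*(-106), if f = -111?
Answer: 3392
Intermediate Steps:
(79 + f)*(-106) = (79 - 111)*(-106) = -32*(-106) = 3392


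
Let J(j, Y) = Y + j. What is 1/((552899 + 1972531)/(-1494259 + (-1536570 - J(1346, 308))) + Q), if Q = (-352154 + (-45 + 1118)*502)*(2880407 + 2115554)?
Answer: 3032483/2825384907079964766 ≈ 1.0733e-12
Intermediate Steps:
Q = 931706758812 (Q = (-352154 + 1073*502)*4995961 = (-352154 + 538646)*4995961 = 186492*4995961 = 931706758812)
1/((552899 + 1972531)/(-1494259 + (-1536570 - J(1346, 308))) + Q) = 1/((552899 + 1972531)/(-1494259 + (-1536570 - (308 + 1346))) + 931706758812) = 1/(2525430/(-1494259 + (-1536570 - 1*1654)) + 931706758812) = 1/(2525430/(-1494259 + (-1536570 - 1654)) + 931706758812) = 1/(2525430/(-1494259 - 1538224) + 931706758812) = 1/(2525430/(-3032483) + 931706758812) = 1/(2525430*(-1/3032483) + 931706758812) = 1/(-2525430/3032483 + 931706758812) = 1/(2825384907079964766/3032483) = 3032483/2825384907079964766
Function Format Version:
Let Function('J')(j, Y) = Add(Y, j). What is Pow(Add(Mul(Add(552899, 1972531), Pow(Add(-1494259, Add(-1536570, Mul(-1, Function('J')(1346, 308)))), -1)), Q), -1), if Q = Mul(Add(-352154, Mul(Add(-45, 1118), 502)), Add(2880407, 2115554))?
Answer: Rational(3032483, 2825384907079964766) ≈ 1.0733e-12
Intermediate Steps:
Q = 931706758812 (Q = Mul(Add(-352154, Mul(1073, 502)), 4995961) = Mul(Add(-352154, 538646), 4995961) = Mul(186492, 4995961) = 931706758812)
Pow(Add(Mul(Add(552899, 1972531), Pow(Add(-1494259, Add(-1536570, Mul(-1, Function('J')(1346, 308)))), -1)), Q), -1) = Pow(Add(Mul(Add(552899, 1972531), Pow(Add(-1494259, Add(-1536570, Mul(-1, Add(308, 1346)))), -1)), 931706758812), -1) = Pow(Add(Mul(2525430, Pow(Add(-1494259, Add(-1536570, Mul(-1, 1654))), -1)), 931706758812), -1) = Pow(Add(Mul(2525430, Pow(Add(-1494259, Add(-1536570, -1654)), -1)), 931706758812), -1) = Pow(Add(Mul(2525430, Pow(Add(-1494259, -1538224), -1)), 931706758812), -1) = Pow(Add(Mul(2525430, Pow(-3032483, -1)), 931706758812), -1) = Pow(Add(Mul(2525430, Rational(-1, 3032483)), 931706758812), -1) = Pow(Add(Rational(-2525430, 3032483), 931706758812), -1) = Pow(Rational(2825384907079964766, 3032483), -1) = Rational(3032483, 2825384907079964766)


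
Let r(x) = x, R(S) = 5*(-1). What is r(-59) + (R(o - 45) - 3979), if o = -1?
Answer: -4043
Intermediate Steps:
R(S) = -5
r(-59) + (R(o - 45) - 3979) = -59 + (-5 - 3979) = -59 - 3984 = -4043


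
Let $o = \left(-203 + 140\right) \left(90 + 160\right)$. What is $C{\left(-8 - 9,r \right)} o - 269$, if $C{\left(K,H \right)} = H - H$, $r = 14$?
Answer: $-269$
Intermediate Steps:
$C{\left(K,H \right)} = 0$
$o = -15750$ ($o = \left(-63\right) 250 = -15750$)
$C{\left(-8 - 9,r \right)} o - 269 = 0 \left(-15750\right) - 269 = 0 - 269 = -269$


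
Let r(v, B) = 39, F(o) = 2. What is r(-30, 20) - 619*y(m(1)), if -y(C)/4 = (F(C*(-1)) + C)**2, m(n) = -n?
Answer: 2515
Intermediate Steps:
y(C) = -4*(2 + C)**2
r(-30, 20) - 619*y(m(1)) = 39 - (-2476)*(2 - 1*1)**2 = 39 - (-2476)*(2 - 1)**2 = 39 - (-2476)*1**2 = 39 - (-2476) = 39 - 619*(-4) = 39 + 2476 = 2515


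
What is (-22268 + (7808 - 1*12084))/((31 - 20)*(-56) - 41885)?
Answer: 8848/14167 ≈ 0.62455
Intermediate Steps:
(-22268 + (7808 - 1*12084))/((31 - 20)*(-56) - 41885) = (-22268 + (7808 - 12084))/(11*(-56) - 41885) = (-22268 - 4276)/(-616 - 41885) = -26544/(-42501) = -26544*(-1/42501) = 8848/14167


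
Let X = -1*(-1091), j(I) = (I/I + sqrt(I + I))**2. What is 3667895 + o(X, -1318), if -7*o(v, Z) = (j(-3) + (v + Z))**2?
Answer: 25621465/7 + 928*I*sqrt(6)/7 ≈ 3.6602e+6 + 324.73*I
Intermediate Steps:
j(I) = (1 + sqrt(2)*sqrt(I))**2 (j(I) = (1 + sqrt(2*I))**2 = (1 + sqrt(2)*sqrt(I))**2)
X = 1091
o(v, Z) = -(Z + v + (-3 - 3*I*sqrt(6))**2/9)**2/7 (o(v, Z) = -((-3 + sqrt(2)*(-3)**(3/2))**2/(-3)**2 + (v + Z))**2/7 = -((-3 + sqrt(2)*(-3*I*sqrt(3)))**2/9 + (Z + v))**2/7 = -((-3 - 3*I*sqrt(6))**2/9 + (Z + v))**2/7 = -(Z + v + (-3 - 3*I*sqrt(6))**2/9)**2/7)
3667895 + o(X, -1318) = 3667895 - (-1318 + 1091 + (1 + I*sqrt(6))**2)**2/7 = 3667895 - (-227 + (1 + I*sqrt(6))**2)**2/7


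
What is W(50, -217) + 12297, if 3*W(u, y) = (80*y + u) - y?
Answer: 19798/3 ≈ 6599.3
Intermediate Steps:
W(u, y) = u/3 + 79*y/3 (W(u, y) = ((80*y + u) - y)/3 = ((u + 80*y) - y)/3 = (u + 79*y)/3 = u/3 + 79*y/3)
W(50, -217) + 12297 = ((⅓)*50 + (79/3)*(-217)) + 12297 = (50/3 - 17143/3) + 12297 = -17093/3 + 12297 = 19798/3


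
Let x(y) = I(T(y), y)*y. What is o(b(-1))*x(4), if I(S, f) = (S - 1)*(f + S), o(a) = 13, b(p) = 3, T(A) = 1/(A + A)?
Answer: -3003/16 ≈ -187.69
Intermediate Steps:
T(A) = 1/(2*A)
I(S, f) = (-1 + S)*(S + f)
x(y) = y*(½ - y - 1/(2*y) + 1/(4*y²)) (x(y) = ((1/(2*y))² - 1/(2*y) - y + (1/(2*y))*y)*y = (1/(4*y²) - 1/(2*y) - y + ½)*y = (½ - y - 1/(2*y) + 1/(4*y²))*y = y*(½ - y - 1/(2*y) + 1/(4*y²)))
o(b(-1))*x(4) = 13*(-½ + (½)*4 - 1*4² + (¼)/4) = 13*(-½ + 2 - 1*16 + (¼)*(¼)) = 13*(-½ + 2 - 16 + 1/16) = 13*(-231/16) = -3003/16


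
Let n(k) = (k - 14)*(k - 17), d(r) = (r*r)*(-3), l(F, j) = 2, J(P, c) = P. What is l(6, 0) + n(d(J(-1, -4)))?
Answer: 342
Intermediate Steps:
d(r) = -3*r² (d(r) = r²*(-3) = -3*r²)
n(k) = (-17 + k)*(-14 + k) (n(k) = (-14 + k)*(-17 + k) = (-17 + k)*(-14 + k))
l(6, 0) + n(d(J(-1, -4))) = 2 + (238 + (-3*(-1)²)² - (-93)*(-1)²) = 2 + (238 + (-3*1)² - (-93)) = 2 + (238 + (-3)² - 31*(-3)) = 2 + (238 + 9 + 93) = 2 + 340 = 342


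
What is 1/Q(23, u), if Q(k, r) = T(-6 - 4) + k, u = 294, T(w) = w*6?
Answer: -1/37 ≈ -0.027027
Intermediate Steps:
T(w) = 6*w
Q(k, r) = -60 + k (Q(k, r) = 6*(-6 - 4) + k = 6*(-10) + k = -60 + k)
1/Q(23, u) = 1/(-60 + 23) = 1/(-37) = -1/37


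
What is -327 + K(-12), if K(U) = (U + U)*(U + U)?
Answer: 249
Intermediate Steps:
K(U) = 4*U**2 (K(U) = (2*U)*(2*U) = 4*U**2)
-327 + K(-12) = -327 + 4*(-12)**2 = -327 + 4*144 = -327 + 576 = 249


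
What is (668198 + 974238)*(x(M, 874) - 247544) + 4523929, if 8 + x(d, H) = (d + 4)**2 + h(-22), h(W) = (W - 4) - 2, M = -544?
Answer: 72304556649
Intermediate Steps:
h(W) = -6 + W (h(W) = (-4 + W) - 2 = -6 + W)
x(d, H) = -36 + (4 + d)**2 (x(d, H) = -8 + ((d + 4)**2 + (-6 - 22)) = -8 + ((4 + d)**2 - 28) = -8 + (-28 + (4 + d)**2) = -36 + (4 + d)**2)
(668198 + 974238)*(x(M, 874) - 247544) + 4523929 = (668198 + 974238)*((-36 + (4 - 544)**2) - 247544) + 4523929 = 1642436*((-36 + (-540)**2) - 247544) + 4523929 = 1642436*((-36 + 291600) - 247544) + 4523929 = 1642436*(291564 - 247544) + 4523929 = 1642436*44020 + 4523929 = 72300032720 + 4523929 = 72304556649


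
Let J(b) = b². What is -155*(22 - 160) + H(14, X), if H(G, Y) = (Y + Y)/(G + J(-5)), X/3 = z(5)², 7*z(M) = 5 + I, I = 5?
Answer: 13625630/637 ≈ 21390.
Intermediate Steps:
z(M) = 10/7 (z(M) = (5 + 5)/7 = (⅐)*10 = 10/7)
X = 300/49 (X = 3*(10/7)² = 3*(100/49) = 300/49 ≈ 6.1225)
H(G, Y) = 2*Y/(25 + G) (H(G, Y) = (Y + Y)/(G + (-5)²) = (2*Y)/(G + 25) = (2*Y)/(25 + G) = 2*Y/(25 + G))
-155*(22 - 160) + H(14, X) = -155*(22 - 160) + 2*(300/49)/(25 + 14) = -155*(-138) + 2*(300/49)/39 = 21390 + 2*(300/49)*(1/39) = 21390 + 200/637 = 13625630/637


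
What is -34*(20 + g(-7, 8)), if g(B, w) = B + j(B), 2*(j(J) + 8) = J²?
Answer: -1003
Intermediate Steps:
j(J) = -8 + J²/2
g(B, w) = -8 + B + B²/2 (g(B, w) = B + (-8 + B²/2) = -8 + B + B²/2)
-34*(20 + g(-7, 8)) = -34*(20 + (-8 - 7 + (½)*(-7)²)) = -34*(20 + (-8 - 7 + (½)*49)) = -34*(20 + (-8 - 7 + 49/2)) = -34*(20 + 19/2) = -34*59/2 = -1003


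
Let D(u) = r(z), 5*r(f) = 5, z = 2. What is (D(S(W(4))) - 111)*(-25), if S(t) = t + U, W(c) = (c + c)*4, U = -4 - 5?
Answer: 2750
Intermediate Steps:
U = -9
r(f) = 1 (r(f) = (⅕)*5 = 1)
W(c) = 8*c (W(c) = (2*c)*4 = 8*c)
S(t) = -9 + t (S(t) = t - 9 = -9 + t)
D(u) = 1
(D(S(W(4))) - 111)*(-25) = (1 - 111)*(-25) = -110*(-25) = 2750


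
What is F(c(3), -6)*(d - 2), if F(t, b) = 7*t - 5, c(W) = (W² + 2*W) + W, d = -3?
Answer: -605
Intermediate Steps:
c(W) = W² + 3*W
F(t, b) = -5 + 7*t
F(c(3), -6)*(d - 2) = (-5 + 7*(3*(3 + 3)))*(-3 - 2) = (-5 + 7*(3*6))*(-5) = (-5 + 7*18)*(-5) = (-5 + 126)*(-5) = 121*(-5) = -605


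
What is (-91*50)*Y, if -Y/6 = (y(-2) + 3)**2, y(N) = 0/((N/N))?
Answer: 245700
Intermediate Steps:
y(N) = 0 (y(N) = 0/1 = 0*1 = 0)
Y = -54 (Y = -6*(0 + 3)**2 = -6*3**2 = -6*9 = -54)
(-91*50)*Y = -91*50*(-54) = -4550*(-54) = 245700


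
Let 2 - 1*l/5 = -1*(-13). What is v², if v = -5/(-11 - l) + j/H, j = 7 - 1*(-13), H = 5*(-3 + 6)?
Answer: 25921/17424 ≈ 1.4877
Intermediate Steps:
l = -55 (l = 10 - (-5)*(-13) = 10 - 5*13 = 10 - 65 = -55)
H = 15 (H = 5*3 = 15)
j = 20 (j = 7 + 13 = 20)
v = 161/132 (v = -5/(-11 - 1*(-55)) + 20/15 = -5/(-11 + 55) + 20*(1/15) = -5/44 + 4/3 = 161/132 ≈ 1.2197)
v² = (161/132)² = 25921/17424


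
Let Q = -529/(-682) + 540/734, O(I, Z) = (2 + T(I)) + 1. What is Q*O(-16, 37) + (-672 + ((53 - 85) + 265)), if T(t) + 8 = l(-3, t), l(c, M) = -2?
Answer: -112527047/250294 ≈ -449.58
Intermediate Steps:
T(t) = -10 (T(t) = -8 - 2 = -10)
O(I, Z) = -7 (O(I, Z) = (2 - 10) + 1 = -8 + 1 = -7)
Q = 378283/250294 (Q = -529*(-1/682) + 540*(1/734) = 529/682 + 270/367 = 378283/250294 ≈ 1.5114)
Q*O(-16, 37) + (-672 + ((53 - 85) + 265)) = (378283/250294)*(-7) + (-672 + ((53 - 85) + 265)) = -2647981/250294 + (-672 + (-32 + 265)) = -2647981/250294 + (-672 + 233) = -2647981/250294 - 439 = -112527047/250294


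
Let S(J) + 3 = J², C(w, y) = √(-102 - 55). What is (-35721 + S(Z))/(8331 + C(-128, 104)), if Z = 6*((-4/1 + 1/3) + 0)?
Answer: -146792220/34702859 + 17620*I*√157/34702859 ≈ -4.23 + 0.006362*I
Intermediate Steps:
C(w, y) = I*√157 (C(w, y) = √(-157) = I*√157)
Z = -22 (Z = 6*((-4*1 + 1*(⅓)) + 0) = 6*((-4 + ⅓) + 0) = 6*(-11/3 + 0) = 6*(-11/3) = -22)
S(J) = -3 + J²
(-35721 + S(Z))/(8331 + C(-128, 104)) = (-35721 + (-3 + (-22)²))/(8331 + I*√157) = (-35721 + (-3 + 484))/(8331 + I*√157) = (-35721 + 481)/(8331 + I*√157) = -35240/(8331 + I*√157)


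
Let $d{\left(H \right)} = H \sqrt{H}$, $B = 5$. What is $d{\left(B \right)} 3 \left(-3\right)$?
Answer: $- 45 \sqrt{5} \approx -100.62$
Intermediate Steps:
$d{\left(H \right)} = H^{\frac{3}{2}}$
$d{\left(B \right)} 3 \left(-3\right) = 5^{\frac{3}{2}} \cdot 3 \left(-3\right) = 5 \sqrt{5} \cdot 3 \left(-3\right) = 15 \sqrt{5} \left(-3\right) = - 45 \sqrt{5}$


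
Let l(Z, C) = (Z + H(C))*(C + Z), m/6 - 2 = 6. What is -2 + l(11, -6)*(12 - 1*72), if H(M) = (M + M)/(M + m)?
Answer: -22514/7 ≈ -3216.3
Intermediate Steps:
m = 48 (m = 12 + 6*6 = 12 + 36 = 48)
H(M) = 2*M/(48 + M) (H(M) = (M + M)/(M + 48) = (2*M)/(48 + M) = 2*M/(48 + M))
l(Z, C) = (C + Z)*(Z + 2*C/(48 + C)) (l(Z, C) = (Z + 2*C/(48 + C))*(C + Z) = (C + Z)*(Z + 2*C/(48 + C)))
-2 + l(11, -6)*(12 - 1*72) = -2 + ((2*(-6)² + 2*(-6)*11 + 11*(48 - 6)*(-6 + 11))/(48 - 6))*(12 - 1*72) = -2 + ((2*36 - 132 + 11*42*5)/42)*(12 - 72) = -2 + ((72 - 132 + 2310)/42)*(-60) = -2 + ((1/42)*2250)*(-60) = -2 + (375/7)*(-60) = -2 - 22500/7 = -22514/7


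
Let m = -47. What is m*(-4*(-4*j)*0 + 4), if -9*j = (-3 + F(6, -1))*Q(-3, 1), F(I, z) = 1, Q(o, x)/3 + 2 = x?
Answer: -188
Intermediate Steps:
Q(o, x) = -6 + 3*x
j = -2/3 (j = -(-3 + 1)*(-6 + 3*1)/9 = -(-2)*(-6 + 3)/9 = -(-2)*(-3)/9 = -1/9*6 = -2/3 ≈ -0.66667)
m*(-4*(-4*j)*0 + 4) = -47*(-4*(-4*(-2/3))*0 + 4) = -47*(-32*0/3 + 4) = -47*(-4*0 + 4) = -47*(0 + 4) = -47*4 = -188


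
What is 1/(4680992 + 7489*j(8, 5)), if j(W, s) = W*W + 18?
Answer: 1/5295090 ≈ 1.8885e-7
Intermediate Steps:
j(W, s) = 18 + W² (j(W, s) = W² + 18 = 18 + W²)
1/(4680992 + 7489*j(8, 5)) = 1/(4680992 + 7489*(18 + 8²)) = 1/(4680992 + 7489*(18 + 64)) = 1/(4680992 + 7489*82) = 1/(4680992 + 614098) = 1/5295090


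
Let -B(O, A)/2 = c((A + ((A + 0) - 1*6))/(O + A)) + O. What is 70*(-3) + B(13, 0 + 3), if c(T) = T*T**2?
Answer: -236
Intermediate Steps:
c(T) = T**3
B(O, A) = -2*O - 2*(-6 + 2*A)**3/(A + O)**3 (B(O, A) = -2*(((A + ((A + 0) - 1*6))/(O + A))**3 + O) = -2*(((A + (A - 6))/(A + O))**3 + O) = -2*(((A + (-6 + A))/(A + O))**3 + O) = -2*(((-6 + 2*A)/(A + O))**3 + O) = -2*((-6 + 2*A)**3/(A + O)**3 + O) = -2*(O + (-6 + 2*A)**3/(A + O)**3) = -2*O - 2*(-6 + 2*A)**3/(A + O)**3)
70*(-3) + B(13, 0 + 3) = 70*(-3) + (-2*13 - 16*(-3 + (0 + 3))**3/((0 + 3) + 13)**3) = -210 + (-26 - 16*(-3 + 3)**3/(3 + 13)**3) = -210 + (-26 - 16*0**3/16**3) = -210 + (-26 - 16*0*1/4096) = -210 + (-26 + 0) = -210 - 26 = -236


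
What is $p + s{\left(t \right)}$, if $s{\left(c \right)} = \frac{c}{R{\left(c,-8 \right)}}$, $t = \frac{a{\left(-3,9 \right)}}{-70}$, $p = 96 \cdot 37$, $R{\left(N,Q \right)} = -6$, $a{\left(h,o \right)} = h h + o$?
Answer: $\frac{248643}{70} \approx 3552.0$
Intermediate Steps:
$a{\left(h,o \right)} = o + h^{2}$ ($a{\left(h,o \right)} = h^{2} + o = o + h^{2}$)
$p = 3552$
$t = - \frac{9}{35}$ ($t = \frac{9 + \left(-3\right)^{2}}{-70} = \left(9 + 9\right) \left(- \frac{1}{70}\right) = 18 \left(- \frac{1}{70}\right) = - \frac{9}{35} \approx -0.25714$)
$s{\left(c \right)} = - \frac{c}{6}$ ($s{\left(c \right)} = \frac{c}{-6} = c \left(- \frac{1}{6}\right) = - \frac{c}{6}$)
$p + s{\left(t \right)} = 3552 - - \frac{3}{70} = 3552 + \frac{3}{70} = \frac{248643}{70}$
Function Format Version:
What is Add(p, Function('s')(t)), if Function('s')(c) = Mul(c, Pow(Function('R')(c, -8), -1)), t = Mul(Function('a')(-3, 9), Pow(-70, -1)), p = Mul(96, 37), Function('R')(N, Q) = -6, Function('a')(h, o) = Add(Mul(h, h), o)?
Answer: Rational(248643, 70) ≈ 3552.0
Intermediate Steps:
Function('a')(h, o) = Add(o, Pow(h, 2)) (Function('a')(h, o) = Add(Pow(h, 2), o) = Add(o, Pow(h, 2)))
p = 3552
t = Rational(-9, 35) (t = Mul(Add(9, Pow(-3, 2)), Pow(-70, -1)) = Mul(Add(9, 9), Rational(-1, 70)) = Mul(18, Rational(-1, 70)) = Rational(-9, 35) ≈ -0.25714)
Function('s')(c) = Mul(Rational(-1, 6), c) (Function('s')(c) = Mul(c, Pow(-6, -1)) = Mul(c, Rational(-1, 6)) = Mul(Rational(-1, 6), c))
Add(p, Function('s')(t)) = Add(3552, Mul(Rational(-1, 6), Rational(-9, 35))) = Add(3552, Rational(3, 70)) = Rational(248643, 70)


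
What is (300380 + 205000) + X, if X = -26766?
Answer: 478614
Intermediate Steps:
(300380 + 205000) + X = (300380 + 205000) - 26766 = 505380 - 26766 = 478614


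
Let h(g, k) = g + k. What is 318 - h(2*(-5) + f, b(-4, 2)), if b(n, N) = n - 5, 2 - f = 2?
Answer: 337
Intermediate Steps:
f = 0 (f = 2 - 1*2 = 2 - 2 = 0)
b(n, N) = -5 + n
318 - h(2*(-5) + f, b(-4, 2)) = 318 - ((2*(-5) + 0) + (-5 - 4)) = 318 - ((-10 + 0) - 9) = 318 - (-10 - 9) = 318 - 1*(-19) = 318 + 19 = 337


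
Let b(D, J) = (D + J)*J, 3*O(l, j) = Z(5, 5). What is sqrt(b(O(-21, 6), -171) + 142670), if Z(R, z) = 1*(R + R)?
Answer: sqrt(171341) ≈ 413.93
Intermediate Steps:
Z(R, z) = 2*R (Z(R, z) = 1*(2*R) = 2*R)
O(l, j) = 10/3 (O(l, j) = (2*5)/3 = (1/3)*10 = 10/3)
b(D, J) = J*(D + J)
sqrt(b(O(-21, 6), -171) + 142670) = sqrt(-171*(10/3 - 171) + 142670) = sqrt(-171*(-503/3) + 142670) = sqrt(28671 + 142670) = sqrt(171341)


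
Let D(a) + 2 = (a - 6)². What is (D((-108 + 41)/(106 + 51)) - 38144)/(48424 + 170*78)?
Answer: -939242673/1520448916 ≈ -0.61774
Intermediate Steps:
D(a) = -2 + (-6 + a)² (D(a) = -2 + (a - 6)² = -2 + (-6 + a)²)
(D((-108 + 41)/(106 + 51)) - 38144)/(48424 + 170*78) = ((-2 + (-6 + (-108 + 41)/(106 + 51))²) - 38144)/(48424 + 170*78) = ((-2 + (-6 - 67/157)²) - 38144)/(48424 + 13260) = ((-2 + (-6 - 67*1/157)²) - 38144)/61684 = ((-2 + (-6 - 67/157)²) - 38144)*(1/61684) = ((-2 + (-1009/157)²) - 38144)*(1/61684) = ((-2 + 1018081/24649) - 38144)*(1/61684) = (968783/24649 - 38144)*(1/61684) = -939242673/24649*1/61684 = -939242673/1520448916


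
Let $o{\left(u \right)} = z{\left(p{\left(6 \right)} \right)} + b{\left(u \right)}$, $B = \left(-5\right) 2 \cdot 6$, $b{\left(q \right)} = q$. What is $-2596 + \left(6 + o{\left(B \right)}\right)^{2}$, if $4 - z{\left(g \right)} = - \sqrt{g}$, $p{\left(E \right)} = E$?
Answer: $-2596 + \left(50 - \sqrt{6}\right)^{2} \approx -334.95$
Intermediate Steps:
$B = -60$ ($B = \left(-10\right) 6 = -60$)
$z{\left(g \right)} = 4 + \sqrt{g}$ ($z{\left(g \right)} = 4 - - \sqrt{g} = 4 + \sqrt{g}$)
$o{\left(u \right)} = 4 + u + \sqrt{6}$ ($o{\left(u \right)} = \left(4 + \sqrt{6}\right) + u = 4 + u + \sqrt{6}$)
$-2596 + \left(6 + o{\left(B \right)}\right)^{2} = -2596 + \left(6 + \left(4 - 60 + \sqrt{6}\right)\right)^{2} = -2596 + \left(6 - \left(56 - \sqrt{6}\right)\right)^{2} = -2596 + \left(-50 + \sqrt{6}\right)^{2}$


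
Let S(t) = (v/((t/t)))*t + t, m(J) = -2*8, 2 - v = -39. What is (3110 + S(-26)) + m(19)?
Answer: 2002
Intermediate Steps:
v = 41 (v = 2 - 1*(-39) = 2 + 39 = 41)
m(J) = -16
S(t) = 42*t (S(t) = (41/((t/t)))*t + t = (41/1)*t + t = (41*1)*t + t = 41*t + t = 42*t)
(3110 + S(-26)) + m(19) = (3110 + 42*(-26)) - 16 = (3110 - 1092) - 16 = 2018 - 16 = 2002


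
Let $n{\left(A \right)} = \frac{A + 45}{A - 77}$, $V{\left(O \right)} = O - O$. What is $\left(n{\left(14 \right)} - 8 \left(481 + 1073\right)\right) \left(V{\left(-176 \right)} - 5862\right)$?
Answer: $\frac{1530519350}{21} \approx 7.2882 \cdot 10^{7}$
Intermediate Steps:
$V{\left(O \right)} = 0$
$n{\left(A \right)} = \frac{45 + A}{-77 + A}$
$\left(n{\left(14 \right)} - 8 \left(481 + 1073\right)\right) \left(V{\left(-176 \right)} - 5862\right) = \left(\frac{45 + 14}{-77 + 14} - 8 \left(481 + 1073\right)\right) \left(0 - 5862\right) = \left(\frac{1}{-63} \cdot 59 - 12432\right) \left(-5862\right) = \left(\left(- \frac{1}{63}\right) 59 - 12432\right) \left(-5862\right) = \left(- \frac{59}{63} - 12432\right) \left(-5862\right) = \left(- \frac{783275}{63}\right) \left(-5862\right) = \frac{1530519350}{21}$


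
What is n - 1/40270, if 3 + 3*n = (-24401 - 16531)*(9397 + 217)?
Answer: -5282353502591/40270 ≈ -1.3117e+8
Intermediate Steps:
n = -131173417 (n = -1 + ((-24401 - 16531)*(9397 + 217))/3 = -1 + (-40932*9614)/3 = -1 + (⅓)*(-393520248) = -1 - 131173416 = -131173417)
n - 1/40270 = -131173417 - 1/40270 = -5282353502591/40270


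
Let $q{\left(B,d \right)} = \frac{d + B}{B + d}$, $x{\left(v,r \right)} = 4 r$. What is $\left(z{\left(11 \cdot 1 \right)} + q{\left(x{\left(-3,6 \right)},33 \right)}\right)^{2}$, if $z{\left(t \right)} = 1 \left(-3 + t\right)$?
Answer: $81$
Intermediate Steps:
$z{\left(t \right)} = -3 + t$
$q{\left(B,d \right)} = 1$ ($q{\left(B,d \right)} = \frac{B + d}{B + d} = 1$)
$\left(z{\left(11 \cdot 1 \right)} + q{\left(x{\left(-3,6 \right)},33 \right)}\right)^{2} = \left(\left(-3 + 11 \cdot 1\right) + 1\right)^{2} = \left(\left(-3 + 11\right) + 1\right)^{2} = \left(8 + 1\right)^{2} = 9^{2} = 81$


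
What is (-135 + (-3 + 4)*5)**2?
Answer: 16900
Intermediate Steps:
(-135 + (-3 + 4)*5)**2 = (-135 + 1*5)**2 = (-135 + 5)**2 = (-130)**2 = 16900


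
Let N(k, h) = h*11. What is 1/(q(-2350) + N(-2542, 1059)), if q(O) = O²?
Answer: 1/5534149 ≈ 1.8070e-7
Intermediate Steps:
N(k, h) = 11*h
1/(q(-2350) + N(-2542, 1059)) = 1/((-2350)² + 11*1059) = 1/(5522500 + 11649) = 1/5534149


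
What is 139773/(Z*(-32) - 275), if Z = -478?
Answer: 46591/5007 ≈ 9.3052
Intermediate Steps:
139773/(Z*(-32) - 275) = 139773/(-478*(-32) - 275) = 139773/(15296 - 275) = 139773/15021 = 139773*(1/15021) = 46591/5007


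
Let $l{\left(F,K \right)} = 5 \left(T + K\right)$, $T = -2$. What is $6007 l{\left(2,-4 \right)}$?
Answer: $-180210$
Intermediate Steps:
$l{\left(F,K \right)} = -10 + 5 K$ ($l{\left(F,K \right)} = 5 \left(-2 + K\right) = -10 + 5 K$)
$6007 l{\left(2,-4 \right)} = 6007 \left(-10 + 5 \left(-4\right)\right) = 6007 \left(-10 - 20\right) = 6007 \left(-30\right) = -180210$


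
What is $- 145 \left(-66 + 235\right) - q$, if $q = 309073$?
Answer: $-333578$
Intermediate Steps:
$- 145 \left(-66 + 235\right) - q = - 145 \left(-66 + 235\right) - 309073 = \left(-145\right) 169 - 309073 = -24505 - 309073 = -333578$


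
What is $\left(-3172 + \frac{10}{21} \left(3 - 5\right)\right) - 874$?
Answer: $- \frac{84986}{21} \approx -4047.0$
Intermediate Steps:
$\left(-3172 + \frac{10}{21} \left(3 - 5\right)\right) - 874 = \left(-3172 + 10 \cdot \frac{1}{21} \left(-2\right)\right) - 874 = \left(-3172 + \frac{10}{21} \left(-2\right)\right) - 874 = \left(-3172 - \frac{20}{21}\right) - 874 = - \frac{66632}{21} - 874 = - \frac{84986}{21}$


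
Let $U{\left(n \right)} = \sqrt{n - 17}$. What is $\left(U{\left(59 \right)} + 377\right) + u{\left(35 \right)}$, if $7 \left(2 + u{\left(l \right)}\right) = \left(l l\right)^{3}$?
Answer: $262609750 + \sqrt{42} \approx 2.6261 \cdot 10^{8}$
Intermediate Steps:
$U{\left(n \right)} = \sqrt{-17 + n}$
$u{\left(l \right)} = -2 + \frac{l^{6}}{7}$ ($u{\left(l \right)} = -2 + \frac{\left(l l\right)^{3}}{7} = -2 + \frac{\left(l^{2}\right)^{3}}{7} = -2 + \frac{l^{6}}{7}$)
$\left(U{\left(59 \right)} + 377\right) + u{\left(35 \right)} = \left(\sqrt{-17 + 59} + 377\right) - \left(2 - \frac{35^{6}}{7}\right) = \left(\sqrt{42} + 377\right) + \left(-2 + \frac{1}{7} \cdot 1838265625\right) = \left(377 + \sqrt{42}\right) + \left(-2 + 262609375\right) = \left(377 + \sqrt{42}\right) + 262609373 = 262609750 + \sqrt{42}$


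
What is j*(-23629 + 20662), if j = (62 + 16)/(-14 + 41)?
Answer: -25714/3 ≈ -8571.3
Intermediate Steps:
j = 26/9 (j = 78/27 = 78*(1/27) = 26/9 ≈ 2.8889)
j*(-23629 + 20662) = 26*(-23629 + 20662)/9 = (26/9)*(-2967) = -25714/3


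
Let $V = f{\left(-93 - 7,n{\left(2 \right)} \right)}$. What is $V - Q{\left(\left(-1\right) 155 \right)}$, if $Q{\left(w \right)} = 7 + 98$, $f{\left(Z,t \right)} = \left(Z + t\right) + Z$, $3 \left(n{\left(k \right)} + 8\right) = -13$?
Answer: $- \frac{952}{3} \approx -317.33$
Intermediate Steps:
$n{\left(k \right)} = - \frac{37}{3}$ ($n{\left(k \right)} = -8 + \frac{1}{3} \left(-13\right) = -8 - \frac{13}{3} = - \frac{37}{3}$)
$f{\left(Z,t \right)} = t + 2 Z$
$V = - \frac{637}{3}$ ($V = - \frac{37}{3} + 2 \left(-93 - 7\right) = - \frac{37}{3} + 2 \left(-100\right) = - \frac{37}{3} - 200 = - \frac{637}{3} \approx -212.33$)
$Q{\left(w \right)} = 105$
$V - Q{\left(\left(-1\right) 155 \right)} = - \frac{637}{3} - 105 = - \frac{952}{3}$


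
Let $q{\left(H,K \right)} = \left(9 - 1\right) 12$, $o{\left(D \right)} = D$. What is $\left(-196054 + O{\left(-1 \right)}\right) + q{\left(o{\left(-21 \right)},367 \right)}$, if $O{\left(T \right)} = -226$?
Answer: $-196184$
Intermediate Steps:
$q{\left(H,K \right)} = 96$ ($q{\left(H,K \right)} = 8 \cdot 12 = 96$)
$\left(-196054 + O{\left(-1 \right)}\right) + q{\left(o{\left(-21 \right)},367 \right)} = \left(-196054 - 226\right) + 96 = -196280 + 96 = -196184$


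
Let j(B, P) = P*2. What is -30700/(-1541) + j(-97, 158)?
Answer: 517656/1541 ≈ 335.92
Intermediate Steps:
j(B, P) = 2*P
-30700/(-1541) + j(-97, 158) = -30700/(-1541) + 2*158 = -30700*(-1/1541) + 316 = 30700/1541 + 316 = 517656/1541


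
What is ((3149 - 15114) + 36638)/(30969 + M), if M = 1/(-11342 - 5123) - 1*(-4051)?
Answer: 406240945/576604299 ≈ 0.70454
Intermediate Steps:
M = 66699714/16465 (M = 1/(-16465) + 4051 = -1/16465 + 4051 = 66699714/16465 ≈ 4051.0)
((3149 - 15114) + 36638)/(30969 + M) = ((3149 - 15114) + 36638)/(30969 + 66699714/16465) = (-11965 + 36638)/(576604299/16465) = 24673*(16465/576604299) = 406240945/576604299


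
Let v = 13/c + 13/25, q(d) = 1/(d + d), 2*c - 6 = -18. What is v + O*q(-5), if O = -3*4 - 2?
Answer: -37/150 ≈ -0.24667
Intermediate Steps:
c = -6 (c = 3 + (½)*(-18) = 3 - 9 = -6)
q(d) = 1/(2*d)
O = -14 (O = -12 - 2 = -14)
v = -247/150 (v = 13/(-6) + 13/25 = 13*(-⅙) + 13*(1/25) = -13/6 + 13/25 = -247/150 ≈ -1.6467)
v + O*q(-5) = -247/150 - 7/(-5) = -247/150 - 7*(-1)/5 = -247/150 - 14*(-⅒) = -247/150 + 7/5 = -37/150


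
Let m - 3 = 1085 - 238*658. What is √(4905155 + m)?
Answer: √4749639 ≈ 2179.4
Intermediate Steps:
m = -155516 (m = 3 + (1085 - 238*658) = 3 + (1085 - 156604) = 3 - 155519 = -155516)
√(4905155 + m) = √(4905155 - 155516) = √4749639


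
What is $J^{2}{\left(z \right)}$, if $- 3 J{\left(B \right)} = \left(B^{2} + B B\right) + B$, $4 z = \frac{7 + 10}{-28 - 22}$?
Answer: $\frac{1990921}{3600000000} \approx 0.00055303$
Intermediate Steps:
$z = - \frac{17}{200}$ ($z = \frac{\left(7 + 10\right) \frac{1}{-28 - 22}}{4} = \frac{17 \frac{1}{-50}}{4} = \frac{17 \left(- \frac{1}{50}\right)}{4} = \frac{1}{4} \left(- \frac{17}{50}\right) = - \frac{17}{200} \approx -0.085$)
$J{\left(B \right)} = - \frac{2 B^{2}}{3} - \frac{B}{3}$ ($J{\left(B \right)} = - \frac{\left(B^{2} + B B\right) + B}{3} = - \frac{\left(B^{2} + B^{2}\right) + B}{3} = - \frac{2 B^{2} + B}{3} = - \frac{B + 2 B^{2}}{3} = - \frac{2 B^{2}}{3} - \frac{B}{3}$)
$J^{2}{\left(z \right)} = \left(\left(- \frac{1}{3}\right) \left(- \frac{17}{200}\right) \left(1 + 2 \left(- \frac{17}{200}\right)\right)\right)^{2} = \left(\left(- \frac{1}{3}\right) \left(- \frac{17}{200}\right) \left(1 - \frac{17}{100}\right)\right)^{2} = \left(\left(- \frac{1}{3}\right) \left(- \frac{17}{200}\right) \frac{83}{100}\right)^{2} = \left(\frac{1411}{60000}\right)^{2} = \frac{1990921}{3600000000}$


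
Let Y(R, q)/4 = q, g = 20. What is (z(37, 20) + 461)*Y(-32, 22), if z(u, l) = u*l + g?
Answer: 107448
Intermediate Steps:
z(u, l) = 20 + l*u (z(u, l) = u*l + 20 = l*u + 20 = 20 + l*u)
Y(R, q) = 4*q
(z(37, 20) + 461)*Y(-32, 22) = ((20 + 20*37) + 461)*(4*22) = ((20 + 740) + 461)*88 = (760 + 461)*88 = 1221*88 = 107448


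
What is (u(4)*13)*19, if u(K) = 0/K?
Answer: 0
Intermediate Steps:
u(K) = 0
(u(4)*13)*19 = (0*13)*19 = 0*19 = 0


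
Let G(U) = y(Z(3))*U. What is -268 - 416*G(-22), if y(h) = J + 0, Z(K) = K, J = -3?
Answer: -27724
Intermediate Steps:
y(h) = -3 (y(h) = -3 + 0 = -3)
G(U) = -3*U
-268 - 416*G(-22) = -268 - (-1248)*(-22) = -268 - 416*66 = -268 - 27456 = -27724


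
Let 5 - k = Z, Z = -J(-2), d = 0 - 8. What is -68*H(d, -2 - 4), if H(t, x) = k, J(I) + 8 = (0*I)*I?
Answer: 204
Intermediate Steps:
J(I) = -8 (J(I) = -8 + (0*I)*I = -8 + 0*I = -8 + 0 = -8)
d = -8
Z = 8 (Z = -1*(-8) = 8)
k = -3 (k = 5 - 1*8 = 5 - 8 = -3)
H(t, x) = -3
-68*H(d, -2 - 4) = -68*(-3) = 204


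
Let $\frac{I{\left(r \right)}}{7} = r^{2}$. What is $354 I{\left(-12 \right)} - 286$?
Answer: $356546$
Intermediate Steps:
$I{\left(r \right)} = 7 r^{2}$
$354 I{\left(-12 \right)} - 286 = 354 \cdot 7 \left(-12\right)^{2} - 286 = 354 \cdot 7 \cdot 144 - 286 = 354 \cdot 1008 - 286 = 356832 - 286 = 356546$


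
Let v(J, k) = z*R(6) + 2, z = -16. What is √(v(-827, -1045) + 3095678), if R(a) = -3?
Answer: 4*√193483 ≈ 1759.5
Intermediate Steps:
v(J, k) = 50 (v(J, k) = -16*(-3) + 2 = 48 + 2 = 50)
√(v(-827, -1045) + 3095678) = √(50 + 3095678) = √3095728 = 4*√193483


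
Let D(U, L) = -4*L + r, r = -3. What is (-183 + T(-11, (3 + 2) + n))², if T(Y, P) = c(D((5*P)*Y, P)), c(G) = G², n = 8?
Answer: 8076964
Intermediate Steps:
D(U, L) = -3 - 4*L (D(U, L) = -4*L - 3 = -3 - 4*L)
T(Y, P) = (-3 - 4*P)²
(-183 + T(-11, (3 + 2) + n))² = (-183 + (3 + 4*((3 + 2) + 8))²)² = (-183 + (3 + 4*(5 + 8))²)² = (-183 + (3 + 4*13)²)² = (-183 + (3 + 52)²)² = (-183 + 55²)² = (-183 + 3025)² = 2842² = 8076964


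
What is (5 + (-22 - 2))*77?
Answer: -1463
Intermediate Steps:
(5 + (-22 - 2))*77 = (5 - 24)*77 = -19*77 = -1463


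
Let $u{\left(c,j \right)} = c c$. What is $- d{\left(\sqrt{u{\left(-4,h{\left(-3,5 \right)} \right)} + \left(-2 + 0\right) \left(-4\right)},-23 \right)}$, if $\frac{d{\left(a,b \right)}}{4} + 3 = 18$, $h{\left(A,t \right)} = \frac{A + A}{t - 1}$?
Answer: $-60$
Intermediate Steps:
$h{\left(A,t \right)} = \frac{2 A}{-1 + t}$
$u{\left(c,j \right)} = c^{2}$
$d{\left(a,b \right)} = 60$ ($d{\left(a,b \right)} = -12 + 4 \cdot 18 = -12 + 72 = 60$)
$- d{\left(\sqrt{u{\left(-4,h{\left(-3,5 \right)} \right)} + \left(-2 + 0\right) \left(-4\right)},-23 \right)} = \left(-1\right) 60 = -60$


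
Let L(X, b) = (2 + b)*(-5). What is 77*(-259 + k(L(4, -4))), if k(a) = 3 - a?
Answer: -20482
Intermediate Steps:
L(X, b) = -10 - 5*b
77*(-259 + k(L(4, -4))) = 77*(-259 + (3 - (-10 - 5*(-4)))) = 77*(-259 + (3 - (-10 + 20))) = 77*(-259 + (3 - 1*10)) = 77*(-259 + (3 - 10)) = 77*(-259 - 7) = 77*(-266) = -20482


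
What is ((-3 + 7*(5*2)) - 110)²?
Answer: 1849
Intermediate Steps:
((-3 + 7*(5*2)) - 110)² = ((-3 + 7*10) - 110)² = ((-3 + 70) - 110)² = (67 - 110)² = (-43)² = 1849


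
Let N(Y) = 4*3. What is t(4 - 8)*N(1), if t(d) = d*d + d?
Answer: 144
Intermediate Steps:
t(d) = d + d² (t(d) = d² + d = d + d²)
N(Y) = 12
t(4 - 8)*N(1) = ((4 - 8)*(1 + (4 - 8)))*12 = -4*(1 - 4)*12 = -4*(-3)*12 = 12*12 = 144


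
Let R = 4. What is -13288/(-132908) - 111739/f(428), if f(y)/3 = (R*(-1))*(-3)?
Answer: -3712632161/1196172 ≈ -3103.8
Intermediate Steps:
f(y) = 36 (f(y) = 3*((4*(-1))*(-3)) = 3*(-4*(-3)) = 3*12 = 36)
-13288/(-132908) - 111739/f(428) = -13288/(-132908) - 111739/36 = -13288*(-1/132908) - 111739*1/36 = 3322/33227 - 111739/36 = -3712632161/1196172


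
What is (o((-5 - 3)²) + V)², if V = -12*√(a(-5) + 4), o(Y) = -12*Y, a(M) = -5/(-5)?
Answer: 590544 + 18432*√5 ≈ 6.3176e+5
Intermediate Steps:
a(M) = 1 (a(M) = -5*(-⅕) = 1)
V = -12*√5 (V = -12*√(1 + 4) = -12*√5 ≈ -26.833)
(o((-5 - 3)²) + V)² = (-12*(-5 - 3)² - 12*√5)² = (-12*(-8)² - 12*√5)² = (-12*64 - 12*√5)² = (-768 - 12*√5)²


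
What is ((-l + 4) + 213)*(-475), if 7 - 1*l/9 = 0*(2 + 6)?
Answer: -73150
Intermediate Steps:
l = 63 (l = 63 - 0*(2 + 6) = 63 - 0*8 = 63 - 9*0 = 63 + 0 = 63)
((-l + 4) + 213)*(-475) = ((-1*63 + 4) + 213)*(-475) = ((-63 + 4) + 213)*(-475) = (-59 + 213)*(-475) = 154*(-475) = -73150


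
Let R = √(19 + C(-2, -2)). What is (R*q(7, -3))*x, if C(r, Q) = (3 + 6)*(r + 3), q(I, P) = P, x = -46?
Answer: 276*√7 ≈ 730.23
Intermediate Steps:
C(r, Q) = 27 + 9*r (C(r, Q) = 9*(3 + r) = 27 + 9*r)
R = 2*√7 (R = √(19 + (27 + 9*(-2))) = √(19 + (27 - 18)) = √(19 + 9) = √28 = 2*√7 ≈ 5.2915)
(R*q(7, -3))*x = ((2*√7)*(-3))*(-46) = -6*√7*(-46) = 276*√7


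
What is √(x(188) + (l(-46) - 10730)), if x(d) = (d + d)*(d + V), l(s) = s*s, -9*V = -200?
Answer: √633866/3 ≈ 265.39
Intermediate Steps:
V = 200/9 (V = -⅑*(-200) = 200/9 ≈ 22.222)
l(s) = s²
x(d) = 2*d*(200/9 + d) (x(d) = (d + d)*(d + 200/9) = (2*d)*(200/9 + d) = 2*d*(200/9 + d))
√(x(188) + (l(-46) - 10730)) = √((2/9)*188*(200 + 9*188) + ((-46)² - 10730)) = √((2/9)*188*(200 + 1692) + (2116 - 10730)) = √((2/9)*188*1892 - 8614) = √(711392/9 - 8614) = √(633866/9) = √633866/3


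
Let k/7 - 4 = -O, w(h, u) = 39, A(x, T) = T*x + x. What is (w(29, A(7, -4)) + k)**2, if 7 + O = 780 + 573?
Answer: 87516025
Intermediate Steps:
A(x, T) = x + T*x
O = 1346 (O = -7 + (780 + 573) = -7 + 1353 = 1346)
k = -9394 (k = 28 + 7*(-1*1346) = 28 + 7*(-1346) = 28 - 9422 = -9394)
(w(29, A(7, -4)) + k)**2 = (39 - 9394)**2 = (-9355)**2 = 87516025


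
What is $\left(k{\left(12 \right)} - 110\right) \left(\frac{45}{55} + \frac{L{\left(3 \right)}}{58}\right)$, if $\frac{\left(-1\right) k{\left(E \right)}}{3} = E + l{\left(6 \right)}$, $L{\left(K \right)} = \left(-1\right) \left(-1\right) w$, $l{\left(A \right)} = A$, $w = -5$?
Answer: $- \frac{38294}{319} \approx -120.04$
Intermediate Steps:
$L{\left(K \right)} = -5$ ($L{\left(K \right)} = \left(-1\right) \left(-1\right) \left(-5\right) = 1 \left(-5\right) = -5$)
$k{\left(E \right)} = -18 - 3 E$ ($k{\left(E \right)} = - 3 \left(E + 6\right) = - 3 \left(6 + E\right) = -18 - 3 E$)
$\left(k{\left(12 \right)} - 110\right) \left(\frac{45}{55} + \frac{L{\left(3 \right)}}{58}\right) = \left(\left(-18 - 36\right) - 110\right) \left(\frac{45}{55} - \frac{5}{58}\right) = \left(\left(-18 - 36\right) - 110\right) \left(45 \cdot \frac{1}{55} - \frac{5}{58}\right) = \left(-54 - 110\right) \left(\frac{9}{11} - \frac{5}{58}\right) = \left(-164\right) \frac{467}{638} = - \frac{38294}{319}$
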